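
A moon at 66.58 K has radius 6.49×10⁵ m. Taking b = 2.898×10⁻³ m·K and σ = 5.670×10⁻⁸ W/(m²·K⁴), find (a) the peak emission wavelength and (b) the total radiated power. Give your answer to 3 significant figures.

λ_max ≈ 43.5 μm; P ≈ 5.90×10¹² W

(a) λ_max = b/T = 2.898×10⁻³/66.58 = 4.353×10⁻⁵ m = 43.5 μm.
Surface area A = 4πR² = 4π(6.49×10⁵ m)² = 5.29297×10¹² m².
(b) P = σAT⁴ = 5.670×10⁻⁸×5.29297×10¹²×(66.58)⁴ = 5.90×10¹² W.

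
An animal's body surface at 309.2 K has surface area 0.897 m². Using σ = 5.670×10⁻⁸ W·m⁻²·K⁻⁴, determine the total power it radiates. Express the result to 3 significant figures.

Area A = 0.897 m².
P = σAT⁴ = 5.670×10⁻⁸ × 0.897 × (309.2)⁴ = 465 W.

P ≈ 465 W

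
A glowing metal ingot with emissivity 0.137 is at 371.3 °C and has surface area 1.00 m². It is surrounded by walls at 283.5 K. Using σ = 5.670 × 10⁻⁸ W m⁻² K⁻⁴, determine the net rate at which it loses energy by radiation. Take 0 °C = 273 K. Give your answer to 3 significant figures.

T = 371.3 °C + 273 = 644.3 K.
Area A = 1.00 m².
Net radiated power P_net = εσA(T⁴ − T₀⁴) = 0.137×5.670×10⁻⁸×1.00×(644.3⁴ − 283.5⁴).
T⁴ − T₀⁴ = 1.72327×10¹¹ − 6.45970×10⁹ = 1.65867×10¹¹ K⁴, so P_net = 1.29×10³ W.

Net loss ≈ 1.29×10³ W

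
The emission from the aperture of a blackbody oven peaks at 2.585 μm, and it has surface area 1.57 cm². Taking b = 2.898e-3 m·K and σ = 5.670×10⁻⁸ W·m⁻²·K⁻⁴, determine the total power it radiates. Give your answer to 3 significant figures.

P ≈ 14.1 W

Wien's law: T = b/λ_max = 2.898×10⁻³/2.585×10⁻⁶ = 1121.08 K.
Area A = 1.57 cm² = 1.57×10⁻⁴ m².
Then P = σAT⁴ = 5.670×10⁻⁸×1.57×10⁻⁴×(1121.08)⁴ = 14.1 W.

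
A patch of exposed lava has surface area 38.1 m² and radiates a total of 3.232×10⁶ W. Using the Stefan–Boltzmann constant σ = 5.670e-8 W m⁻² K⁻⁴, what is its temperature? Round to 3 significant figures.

T ≈ 1.11×10³ K

Area A = 38.1 m².
P = σAT⁴ ⇒ T = (P/(σA))^(1/4) = (3.232×10⁶/(5.670×10⁻⁸×38.1))^(1/4) = 1.11×10³ K.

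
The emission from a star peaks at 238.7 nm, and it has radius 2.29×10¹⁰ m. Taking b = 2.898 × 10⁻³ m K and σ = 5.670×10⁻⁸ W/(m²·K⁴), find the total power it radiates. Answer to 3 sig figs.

Wien's law: T = b/λ_max = 2.898×10⁻³/2.387×10⁻⁷ = 12140.8 K.
Surface area A = 4πR² = 4π(2.29×10¹⁰ m)² = 6.58993×10²¹ m².
Then P = σAT⁴ = 5.670×10⁻⁸×6.58993×10²¹×(12140.8)⁴ = 8.12×10³⁰ W.

P ≈ 8.12×10³⁰ W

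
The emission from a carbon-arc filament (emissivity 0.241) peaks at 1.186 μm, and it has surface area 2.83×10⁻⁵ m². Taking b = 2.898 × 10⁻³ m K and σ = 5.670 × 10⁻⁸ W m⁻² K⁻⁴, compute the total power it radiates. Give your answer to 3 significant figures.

P ≈ 13.8 W

Wien's law: T = b/λ_max = 2.898×10⁻³/1.186×10⁻⁶ = 2443.51 K.
Area A = 2.83×10⁻⁵ m².
Then P = εσAT⁴ = 0.241×5.670×10⁻⁸×2.83×10⁻⁵×(2443.51)⁴ = 13.8 W.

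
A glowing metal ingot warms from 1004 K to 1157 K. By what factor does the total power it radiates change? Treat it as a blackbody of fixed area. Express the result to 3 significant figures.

P ∝ T⁴, so P₂/P₁ = (T₂/T₁)⁴ = (1157/1004)⁴ = (1.15239)⁴ = 1.76.

P₂/P₁ ≈ 1.76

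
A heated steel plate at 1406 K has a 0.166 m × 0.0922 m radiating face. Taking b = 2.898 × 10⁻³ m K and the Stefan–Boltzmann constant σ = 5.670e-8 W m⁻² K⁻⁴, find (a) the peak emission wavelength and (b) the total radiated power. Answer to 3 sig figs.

(a) λ_max = b/T = 2.898×10⁻³/1406 = 2.061×10⁻⁶ m = 2.06 μm.
Area A = 0.166 × 0.0922 = 0.0153052 m².
(b) P = σAT⁴ = 5.670×10⁻⁸×0.0153052×(1406)⁴ = 3.39×10³ W.

λ_max ≈ 2.06 μm; P ≈ 3.39×10³ W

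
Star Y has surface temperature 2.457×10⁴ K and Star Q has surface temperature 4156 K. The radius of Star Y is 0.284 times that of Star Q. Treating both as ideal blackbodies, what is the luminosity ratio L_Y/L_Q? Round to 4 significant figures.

L ∝ R²T⁴, so L_Y/L_Q = (R_Y/R_Q)²(T_Y/T_Q)⁴ = (0.284)² × (2.457×10⁴/4156)⁴ = 0.080656 × 1221.57 = 98.53.

L_Y/L_Q ≈ 98.53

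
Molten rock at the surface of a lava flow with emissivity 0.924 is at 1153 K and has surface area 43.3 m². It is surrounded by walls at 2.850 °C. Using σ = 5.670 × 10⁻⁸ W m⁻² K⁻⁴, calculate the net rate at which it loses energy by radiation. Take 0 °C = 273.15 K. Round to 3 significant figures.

Net loss ≈ 4.00×10⁶ W

Surroundings: T = 2.850 °C + 273.15 = 276.000 K.
Area A = 43.3 m².
Net radiated power P_net = εσA(T⁴ − T₀⁴) = 0.924×5.670×10⁻⁸×43.3×(1153⁴ − 276.000⁴).
T⁴ − T₀⁴ = 1.76733×10¹² − 5.80278×10⁹ = 1.76153×10¹² K⁴, so P_net = 4.00×10⁶ W.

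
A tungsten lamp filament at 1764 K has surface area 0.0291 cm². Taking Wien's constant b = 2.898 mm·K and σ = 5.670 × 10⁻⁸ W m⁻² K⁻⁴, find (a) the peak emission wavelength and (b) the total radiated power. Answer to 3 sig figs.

(a) λ_max = b/T = 2.898×10⁻³/1764 = 1.643×10⁻⁶ m = 1.64×10³ nm.
Area A = 0.0291 cm² = 2.91×10⁻⁶ m².
(b) P = σAT⁴ = 5.670×10⁻⁸×2.91×10⁻⁶×(1764)⁴ = 1.60 W.

λ_max ≈ 1.64×10³ nm; P ≈ 1.60 W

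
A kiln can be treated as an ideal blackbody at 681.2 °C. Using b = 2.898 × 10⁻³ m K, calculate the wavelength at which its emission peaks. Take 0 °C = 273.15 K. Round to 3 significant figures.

λ_max ≈ 3.04 μm

T = 681.2 °C + 273.15 = 954.35 K.
Wien's displacement law: λ_max = b/T = (2.898×10⁻³ m·K)/(954.35 K) = 3.037×10⁻⁶ m.
That is 3.04 μm, in the infrared range.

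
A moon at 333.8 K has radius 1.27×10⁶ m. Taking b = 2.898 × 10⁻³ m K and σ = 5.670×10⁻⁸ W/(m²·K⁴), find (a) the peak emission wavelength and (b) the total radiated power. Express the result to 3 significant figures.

λ_max ≈ 8.68 μm; P ≈ 1.43×10¹⁶ W

(a) λ_max = b/T = 2.898×10⁻³/333.8 = 8.682×10⁻⁶ m = 8.68 μm.
Surface area A = 4πR² = 4π(1.27×10⁶ m)² = 2.02683×10¹³ m².
(b) P = σAT⁴ = 5.670×10⁻⁸×2.02683×10¹³×(333.8)⁴ = 1.43×10¹⁶ W.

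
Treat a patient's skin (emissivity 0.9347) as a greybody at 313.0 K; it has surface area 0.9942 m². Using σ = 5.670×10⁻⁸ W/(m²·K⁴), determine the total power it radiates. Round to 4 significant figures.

Area A = 0.9942 m².
P = εσAT⁴ = 0.9347 × 5.670×10⁻⁸ × 0.9942 × (313.0)⁴ = 505.7 W.

P ≈ 505.7 W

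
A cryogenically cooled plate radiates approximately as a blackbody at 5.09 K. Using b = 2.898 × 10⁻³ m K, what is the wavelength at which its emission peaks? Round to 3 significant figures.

Wien's displacement law: λ_max = b/T = (2.898×10⁻³ m·K)/(5.09 K) = 5.694×10⁻⁴ m.
That is 5.69×10⁻⁴ m, in the infrared range.

λ_max ≈ 5.69×10⁻⁴ m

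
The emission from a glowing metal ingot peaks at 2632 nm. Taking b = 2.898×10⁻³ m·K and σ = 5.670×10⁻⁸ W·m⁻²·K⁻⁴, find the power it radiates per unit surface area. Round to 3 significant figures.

Wien's law: T = b/λ_max = 2.898×10⁻³/2.632×10⁻⁶ = 1101.06 K.
Then I = σT⁴ = 5.670×10⁻⁸×(1101.06)⁴ = 8.33×10⁴ W/m².

I ≈ 8.33×10⁴ W/m²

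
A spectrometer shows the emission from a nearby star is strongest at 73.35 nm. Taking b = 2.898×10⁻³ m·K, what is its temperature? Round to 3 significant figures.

T ≈ 3.95×10⁴ K

Wien's law gives T = b/λ_max = (2.898×10⁻³ m·K)/(7.335×10⁻⁸ m) = 3.95×10⁴ K.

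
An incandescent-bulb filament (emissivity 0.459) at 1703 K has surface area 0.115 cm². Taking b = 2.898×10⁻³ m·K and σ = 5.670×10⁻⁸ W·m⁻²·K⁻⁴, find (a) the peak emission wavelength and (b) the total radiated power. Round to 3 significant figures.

λ_max ≈ 1.70 μm; P ≈ 2.52 W

(a) λ_max = b/T = 2.898×10⁻³/1703 = 1.702×10⁻⁶ m = 1.70 μm.
Area A = 0.115 cm² = 1.15×10⁻⁵ m².
(b) P = εσAT⁴ = 0.459×5.670×10⁻⁸×1.15×10⁻⁵×(1703)⁴ = 2.52 W.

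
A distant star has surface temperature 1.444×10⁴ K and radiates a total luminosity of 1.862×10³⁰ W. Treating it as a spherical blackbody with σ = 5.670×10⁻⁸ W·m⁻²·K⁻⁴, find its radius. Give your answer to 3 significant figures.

L = 4πR²σT⁴ ⇒ R = √(L/(4πσT⁴)).
σT⁴ = 2.46520×10⁹ W/m², so R = √(1.862×10³⁰/(4π×2.46520×10⁹)) = 7.75×10⁹ m.

R ≈ 7.75×10⁹ m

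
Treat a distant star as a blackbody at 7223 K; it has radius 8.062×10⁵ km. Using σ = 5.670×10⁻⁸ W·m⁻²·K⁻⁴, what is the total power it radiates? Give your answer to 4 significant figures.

P ≈ 1.261×10²⁷ W

Surface area A = 4πR² = 4π(8.062×10⁸ m)² = 8.16762×10¹⁸ m².
P = σAT⁴ = 5.670×10⁻⁸ × 8.16762×10¹⁸ × (7223)⁴ = 1.261×10²⁷ W.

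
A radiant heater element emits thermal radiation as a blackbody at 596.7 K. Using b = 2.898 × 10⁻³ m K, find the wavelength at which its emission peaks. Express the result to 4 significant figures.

Wien's displacement law: λ_max = b/T = (2.898×10⁻³ m·K)/(596.7 K) = 4.8567×10⁻⁶ m.
That is 4.857 μm, in the infrared range.

λ_max ≈ 4.857 μm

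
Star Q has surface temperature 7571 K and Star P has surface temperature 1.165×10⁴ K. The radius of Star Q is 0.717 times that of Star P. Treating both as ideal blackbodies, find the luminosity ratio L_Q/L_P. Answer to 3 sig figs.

L ∝ R²T⁴, so L_Q/L_P = (R_Q/R_P)²(T_Q/T_P)⁴ = (0.717)² × (7571/1.165×10⁴)⁴ = 0.514089 × 0.178365 = 0.0917.

L_Q/L_P ≈ 0.0917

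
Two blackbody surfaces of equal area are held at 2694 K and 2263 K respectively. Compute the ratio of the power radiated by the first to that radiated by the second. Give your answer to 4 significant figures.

P₁/P₂ ≈ 2.008

With equal areas, P₁/P₂ = (T₁/T₂)⁴ = (2694/2263)⁴ = 2.008.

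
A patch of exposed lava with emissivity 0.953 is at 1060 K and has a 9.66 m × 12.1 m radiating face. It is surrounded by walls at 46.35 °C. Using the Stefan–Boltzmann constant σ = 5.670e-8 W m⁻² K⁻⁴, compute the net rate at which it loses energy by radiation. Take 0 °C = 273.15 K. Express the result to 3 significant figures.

Surroundings: T = 46.35 °C + 273.15 = 319.50 K.
Area A = 9.66 × 12.1 = 116.886 m².
Net radiated power P_net = εσA(T⁴ − T₀⁴) = 0.953×5.670×10⁻⁸×116.886×(1060⁴ − 319.50⁴).
T⁴ − T₀⁴ = 1.26248×10¹² − 1.04204×10¹⁰ = 1.25206×10¹² K⁴, so P_net = 7.91×10⁶ W.

Net loss ≈ 7.91×10⁶ W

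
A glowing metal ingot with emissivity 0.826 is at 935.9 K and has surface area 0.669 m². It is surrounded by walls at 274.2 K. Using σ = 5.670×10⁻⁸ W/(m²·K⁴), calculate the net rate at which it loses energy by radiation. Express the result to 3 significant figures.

Net loss ≈ 2.39×10⁴ W

Area A = 0.669 m².
Net radiated power P_net = εσA(T⁴ − T₀⁴) = 0.826×5.670×10⁻⁸×0.669×(935.9⁴ − 274.2⁴).
T⁴ − T₀⁴ = 7.67216×10¹¹ − 5.65288×10⁹ = 7.61563×10¹¹ K⁴, so P_net = 2.39×10⁴ W.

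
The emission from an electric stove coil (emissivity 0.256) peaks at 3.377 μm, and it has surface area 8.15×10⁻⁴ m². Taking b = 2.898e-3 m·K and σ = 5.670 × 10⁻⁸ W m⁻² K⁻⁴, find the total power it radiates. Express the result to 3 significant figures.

Wien's law: T = b/λ_max = 2.898×10⁻³/3.377×10⁻⁶ = 858.158 K.
Area A = 8.15×10⁻⁴ m².
Then P = εσAT⁴ = 0.256×5.670×10⁻⁸×8.15×10⁻⁴×(858.158)⁴ = 6.42 W.

P ≈ 6.42 W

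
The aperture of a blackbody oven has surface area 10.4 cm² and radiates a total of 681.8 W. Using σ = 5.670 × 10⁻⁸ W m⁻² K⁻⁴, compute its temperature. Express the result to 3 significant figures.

T ≈ 1.84×10³ K

Area A = 10.4 cm² = 1.04×10⁻³ m².
P = σAT⁴ ⇒ T = (P/(σA))^(1/4) = (681.8/(5.670×10⁻⁸×1.04×10⁻³))^(1/4) = 1.84×10³ K.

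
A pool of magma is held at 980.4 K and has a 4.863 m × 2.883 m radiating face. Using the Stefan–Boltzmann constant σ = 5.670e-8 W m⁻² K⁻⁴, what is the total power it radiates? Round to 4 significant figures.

Area A = 4.863 × 2.883 = 14.02 m².
P = σAT⁴ = 5.670×10⁻⁸ × 14.02 × (980.4)⁴ = 7.344×10⁵ W.

P ≈ 7.344×10⁵ W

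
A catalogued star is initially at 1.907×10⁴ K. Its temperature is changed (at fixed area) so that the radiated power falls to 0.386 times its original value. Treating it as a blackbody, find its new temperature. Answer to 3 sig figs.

T₂ ≈ 1.50×10⁴ K

P ∝ T⁴, so T₂/T₁ = (P₂/P₁)^(1/4) = (0.386)^(1/4) = 0.788219.
T₂ = 1.907×10⁴ × 0.788219 = 1.50×10⁴ K.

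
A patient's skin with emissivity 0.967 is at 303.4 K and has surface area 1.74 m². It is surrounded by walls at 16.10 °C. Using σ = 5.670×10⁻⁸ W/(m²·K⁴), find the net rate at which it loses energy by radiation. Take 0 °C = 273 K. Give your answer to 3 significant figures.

Net loss ≈ 142 W

Surroundings: T = 16.10 °C + 273 = 289.10 K.
Area A = 1.74 m².
Net radiated power P_net = εσA(T⁴ − T₀⁴) = 0.967×5.670×10⁻⁸×1.74×(303.4⁴ − 289.10⁴).
T⁴ − T₀⁴ = 8.47349×10⁹ − 6.98542×10⁹ = 1.48807×10⁹ K⁴, so P_net = 142 W.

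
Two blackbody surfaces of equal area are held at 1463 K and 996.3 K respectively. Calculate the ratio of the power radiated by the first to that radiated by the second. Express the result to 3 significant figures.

P₁/P₂ ≈ 4.65

With equal areas, P₁/P₂ = (T₁/T₂)⁴ = (1463/996.3)⁴ = 4.65.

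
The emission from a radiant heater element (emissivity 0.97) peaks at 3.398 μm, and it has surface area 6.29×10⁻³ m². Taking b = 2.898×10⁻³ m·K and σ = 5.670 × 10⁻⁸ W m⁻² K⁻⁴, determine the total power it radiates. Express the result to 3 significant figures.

P ≈ 183 W

Wien's law: T = b/λ_max = 2.898×10⁻³/3.398×10⁻⁶ = 852.855 K.
Area A = 6.29×10⁻³ m².
Then P = εσAT⁴ = 0.97×5.670×10⁻⁸×6.29×10⁻³×(852.855)⁴ = 183 W.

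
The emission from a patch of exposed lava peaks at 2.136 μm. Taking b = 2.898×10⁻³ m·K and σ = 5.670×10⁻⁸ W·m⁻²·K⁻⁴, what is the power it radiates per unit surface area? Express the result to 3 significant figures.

Wien's law: T = b/λ_max = 2.898×10⁻³/2.136×10⁻⁶ = 1356.74 K.
Then I = σT⁴ = 5.670×10⁻⁸×(1356.74)⁴ = 1.92×10⁵ W/m².

I ≈ 1.92×10⁵ W/m²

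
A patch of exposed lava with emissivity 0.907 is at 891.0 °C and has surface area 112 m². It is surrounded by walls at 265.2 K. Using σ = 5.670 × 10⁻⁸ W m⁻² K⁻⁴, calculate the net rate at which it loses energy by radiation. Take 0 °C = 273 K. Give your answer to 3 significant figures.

Net loss ≈ 1.05×10⁷ W

T = 891.0 °C + 273 = 1164.0 K.
Area A = 112 m².
Net radiated power P_net = εσA(T⁴ − T₀⁴) = 0.907×5.670×10⁻⁸×112×(1164.0⁴ − 265.2⁴).
T⁴ − T₀⁴ = 1.83574×10¹² − 4.94646×10⁹ = 1.83079×10¹² K⁴, so P_net = 1.05×10⁷ W.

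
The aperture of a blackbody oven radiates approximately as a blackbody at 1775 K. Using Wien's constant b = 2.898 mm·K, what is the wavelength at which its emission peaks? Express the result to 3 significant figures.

Wien's displacement law: λ_max = b/T = (2.898×10⁻³ m·K)/(1775 K) = 1.633×10⁻⁶ m.
That is 1.63×10³ nm, in the infrared range.

λ_max ≈ 1.63×10³ nm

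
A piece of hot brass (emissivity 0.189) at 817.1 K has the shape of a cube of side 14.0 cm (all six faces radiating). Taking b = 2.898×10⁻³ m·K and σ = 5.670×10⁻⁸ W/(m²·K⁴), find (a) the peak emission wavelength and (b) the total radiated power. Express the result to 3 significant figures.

(a) λ_max = b/T = 2.898×10⁻³/817.1 = 3.547×10⁻⁶ m = 3.55 μm.
Area A = 6s² = 6×(0.140 m)² = 0.1176 m².
(b) P = εσAT⁴ = 0.189×5.670×10⁻⁸×0.1176×(817.1)⁴ = 562 W.

λ_max ≈ 3.55 μm; P ≈ 562 W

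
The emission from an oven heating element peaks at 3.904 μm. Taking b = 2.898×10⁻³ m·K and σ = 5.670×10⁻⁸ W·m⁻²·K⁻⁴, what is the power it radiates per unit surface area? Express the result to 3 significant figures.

I ≈ 1.72×10⁴ W/m²

Wien's law: T = b/λ_max = 2.898×10⁻³/3.904×10⁻⁶ = 742.316 K.
Then I = σT⁴ = 5.670×10⁻⁸×(742.316)⁴ = 1.72×10⁴ W/m².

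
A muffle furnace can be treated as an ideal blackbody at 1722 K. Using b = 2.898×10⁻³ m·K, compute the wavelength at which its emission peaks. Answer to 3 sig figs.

Wien's displacement law: λ_max = b/T = (2.898×10⁻³ m·K)/(1722 K) = 1.683×10⁻⁶ m.
That is 1.68 μm, in the infrared range.

λ_max ≈ 1.68 μm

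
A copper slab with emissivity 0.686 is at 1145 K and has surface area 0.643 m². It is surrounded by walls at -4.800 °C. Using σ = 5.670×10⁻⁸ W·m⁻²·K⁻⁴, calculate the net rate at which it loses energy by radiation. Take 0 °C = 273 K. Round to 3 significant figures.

Net loss ≈ 4.29×10⁴ W

Surroundings: T = -4.800 °C + 273 = 268.200 K.
Area A = 0.643 m².
Net radiated power P_net = εσA(T⁴ − T₀⁴) = 0.686×5.670×10⁻⁸×0.643×(1145⁴ − 268.200⁴).
T⁴ − T₀⁴ = 1.71879×10¹² − 5.17410×10⁹ = 1.71362×10¹² K⁴, so P_net = 4.29×10⁴ W.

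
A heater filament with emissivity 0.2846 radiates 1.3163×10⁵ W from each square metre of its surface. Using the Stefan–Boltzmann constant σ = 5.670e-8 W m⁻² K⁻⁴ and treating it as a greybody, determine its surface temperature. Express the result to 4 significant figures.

I = εσT⁴, so T = (I/εσ)^(1/4) = (1.3163×10⁵/(0.2846×5.670×10⁻⁸))^(1/4) = 1690 K.

T ≈ 1690 K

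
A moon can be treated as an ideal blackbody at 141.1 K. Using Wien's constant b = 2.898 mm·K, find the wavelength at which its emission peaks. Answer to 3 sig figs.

λ_max ≈ 20.5 μm

Wien's displacement law: λ_max = b/T = (2.898×10⁻³ m·K)/(141.1 K) = 2.054×10⁻⁵ m.
That is 20.5 μm, in the infrared range.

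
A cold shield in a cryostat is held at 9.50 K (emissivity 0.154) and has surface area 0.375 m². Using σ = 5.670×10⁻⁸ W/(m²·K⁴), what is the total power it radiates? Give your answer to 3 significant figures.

Area A = 0.375 m².
P = εσAT⁴ = 0.154 × 5.670×10⁻⁸ × 0.375 × (9.50)⁴ = 2.67×10⁻⁵ W.

P ≈ 2.67×10⁻⁵ W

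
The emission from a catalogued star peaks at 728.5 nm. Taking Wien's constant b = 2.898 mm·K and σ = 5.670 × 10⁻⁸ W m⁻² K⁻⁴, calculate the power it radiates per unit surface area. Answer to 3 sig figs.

Wien's law: T = b/λ_max = 2.898×10⁻³/7.285×10⁻⁷ = 3978.04 K.
Then I = σT⁴ = 5.670×10⁻⁸×(3978.04)⁴ = 1.42×10⁷ W/m².

I ≈ 1.42×10⁷ W/m²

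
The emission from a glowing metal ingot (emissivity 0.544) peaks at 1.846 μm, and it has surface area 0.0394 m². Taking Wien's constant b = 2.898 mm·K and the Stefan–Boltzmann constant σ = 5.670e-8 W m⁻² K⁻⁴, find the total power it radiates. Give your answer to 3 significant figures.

Wien's law: T = b/λ_max = 2.898×10⁻³/1.846×10⁻⁶ = 1569.88 K.
Area A = 0.0394 m².
Then P = εσAT⁴ = 0.544×5.670×10⁻⁸×0.0394×(1569.88)⁴ = 7.38×10³ W.

P ≈ 7.38×10³ W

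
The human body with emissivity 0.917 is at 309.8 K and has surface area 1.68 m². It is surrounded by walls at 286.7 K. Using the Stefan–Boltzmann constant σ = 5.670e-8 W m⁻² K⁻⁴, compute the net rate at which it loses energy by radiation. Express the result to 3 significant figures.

Area A = 1.68 m².
Net radiated power P_net = εσA(T⁴ − T₀⁴) = 0.917×5.670×10⁻⁸×1.68×(309.8⁴ − 286.7⁴).
T⁴ − T₀⁴ = 9.21140×10⁹ − 6.75633×10⁹ = 2.45507×10⁹ K⁴, so P_net = 214 W.

Net loss ≈ 214 W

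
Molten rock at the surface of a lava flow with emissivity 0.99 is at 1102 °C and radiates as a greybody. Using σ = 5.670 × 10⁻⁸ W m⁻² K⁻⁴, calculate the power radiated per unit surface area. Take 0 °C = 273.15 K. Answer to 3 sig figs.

I ≈ 2.01×10⁵ W/m²

T = 1102 °C + 273.15 = 1375.15 K.
Stefan–Boltzmann: I = εσT⁴ = 0.99 × 5.670×10⁻⁸ × (1375.15)⁴ = 2.01×10⁵ W/m².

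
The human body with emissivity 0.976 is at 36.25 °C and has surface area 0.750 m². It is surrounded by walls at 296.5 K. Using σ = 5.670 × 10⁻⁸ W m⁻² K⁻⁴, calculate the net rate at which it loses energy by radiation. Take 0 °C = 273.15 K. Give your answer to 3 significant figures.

T = 36.25 °C + 273.15 = 309.40 K.
Area A = 0.750 m².
Net radiated power P_net = εσA(T⁴ − T₀⁴) = 0.976×5.670×10⁻⁸×0.750×(309.40⁴ − 296.5⁴).
T⁴ − T₀⁴ = 9.16392×10⁹ − 7.72856×10⁹ = 1.43536×10⁹ K⁴, so P_net = 59.6 W.

Net loss ≈ 59.6 W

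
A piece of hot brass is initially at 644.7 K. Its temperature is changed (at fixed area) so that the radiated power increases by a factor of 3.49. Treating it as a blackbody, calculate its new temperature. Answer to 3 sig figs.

P ∝ T⁴, so T₂/T₁ = (P₂/P₁)^(1/4) = (3.49)^(1/4) = 1.36680.
T₂ = 644.7 × 1.36680 = 881 K.

T₂ ≈ 881 K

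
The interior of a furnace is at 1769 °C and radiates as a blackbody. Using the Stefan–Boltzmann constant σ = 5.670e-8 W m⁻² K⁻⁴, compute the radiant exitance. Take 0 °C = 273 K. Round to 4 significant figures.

T = 1769 °C + 273 = 2042 K.
Stefan–Boltzmann: I = σT⁴ = 5.670×10⁻⁸ × (2042)⁴ = 9.858×10⁵ W/m².

I ≈ 9.858×10⁵ W/m²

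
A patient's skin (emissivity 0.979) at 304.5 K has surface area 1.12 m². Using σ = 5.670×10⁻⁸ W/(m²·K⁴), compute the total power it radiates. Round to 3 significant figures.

Area A = 1.12 m².
P = εσAT⁴ = 0.979 × 5.670×10⁻⁸ × 1.12 × (304.5)⁴ = 534 W.

P ≈ 534 W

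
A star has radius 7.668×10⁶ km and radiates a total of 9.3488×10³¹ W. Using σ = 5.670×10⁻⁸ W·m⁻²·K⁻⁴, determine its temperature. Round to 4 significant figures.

T ≈ 3.865×10⁴ K

Surface area A = 4πR² = 4π(7.668×10⁹ m)² = 7.38880×10²⁰ m².
P = σAT⁴ ⇒ T = (P/(σA))^(1/4) = (9.3488×10³¹/(5.670×10⁻⁸×7.38880×10²⁰))^(1/4) = 3.865×10⁴ K.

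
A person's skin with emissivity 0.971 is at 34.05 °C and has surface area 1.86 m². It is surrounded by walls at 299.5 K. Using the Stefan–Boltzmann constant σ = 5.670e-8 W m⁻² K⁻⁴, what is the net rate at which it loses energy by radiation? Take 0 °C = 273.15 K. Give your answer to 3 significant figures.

T = 34.05 °C + 273.15 = 307.20 K.
Area A = 1.86 m².
Net radiated power P_net = εσA(T⁴ − T₀⁴) = 0.971×5.670×10⁻⁸×1.86×(307.20⁴ − 299.5⁴).
T⁴ − T₀⁴ = 8.90604×10⁹ − 8.04613×10⁹ = 8.59910×10⁸ K⁴, so P_net = 88.1 W.

Net loss ≈ 88.1 W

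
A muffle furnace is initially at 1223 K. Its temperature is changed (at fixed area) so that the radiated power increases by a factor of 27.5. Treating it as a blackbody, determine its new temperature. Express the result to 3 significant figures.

T₂ ≈ 2.80×10³ K

P ∝ T⁴, so T₂/T₁ = (P₂/P₁)^(1/4) = (27.5)^(1/4) = 2.28999.
T₂ = 1223 × 2.28999 = 2.80×10³ K.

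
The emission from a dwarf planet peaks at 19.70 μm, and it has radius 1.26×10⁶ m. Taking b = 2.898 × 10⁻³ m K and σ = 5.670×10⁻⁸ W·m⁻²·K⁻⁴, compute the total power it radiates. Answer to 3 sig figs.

Wien's law: T = b/λ_max = 2.898×10⁻³/1.970×10⁻⁵ = 147.107 K.
Surface area A = 4πR² = 4π(1.26×10⁶ m)² = 1.99504×10¹³ m².
Then P = σAT⁴ = 5.670×10⁻⁸×1.99504×10¹³×(147.107)⁴ = 5.30×10¹⁴ W.

P ≈ 5.30×10¹⁴ W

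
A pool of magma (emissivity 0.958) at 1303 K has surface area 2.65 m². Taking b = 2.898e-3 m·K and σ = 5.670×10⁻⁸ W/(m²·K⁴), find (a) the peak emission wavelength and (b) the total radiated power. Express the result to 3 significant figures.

(a) λ_max = b/T = 2.898×10⁻³/1303 = 2.224×10⁻⁶ m = 2.22 μm.
Area A = 2.65 m².
(b) P = εσAT⁴ = 0.958×5.670×10⁻⁸×2.65×(1303)⁴ = 4.15×10⁵ W.

λ_max ≈ 2.22 μm; P ≈ 4.15×10⁵ W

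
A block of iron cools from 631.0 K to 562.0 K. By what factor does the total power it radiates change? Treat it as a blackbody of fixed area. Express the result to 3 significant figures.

P₂/P₁ ≈ 0.629

P ∝ T⁴, so P₂/P₁ = (T₂/T₁)⁴ = (562.0/631.0)⁴ = (0.890650)⁴ = 0.629.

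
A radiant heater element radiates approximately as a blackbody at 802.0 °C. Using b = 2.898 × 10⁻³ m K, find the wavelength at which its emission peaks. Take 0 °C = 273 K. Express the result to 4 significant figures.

λ_max ≈ 2696 nm

T = 802.0 °C + 273 = 1075.0 K.
Wien's displacement law: λ_max = b/T = (2.898×10⁻³ m·K)/(1075.0 K) = 2.6958×10⁻⁶ m.
That is 2696 nm, in the infrared range.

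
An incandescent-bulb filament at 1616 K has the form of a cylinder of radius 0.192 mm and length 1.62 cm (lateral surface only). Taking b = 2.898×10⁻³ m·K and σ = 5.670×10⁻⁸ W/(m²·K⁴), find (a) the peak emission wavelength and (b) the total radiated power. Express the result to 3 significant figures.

(a) λ_max = b/T = 2.898×10⁻³/1616 = 1.793×10⁻⁶ m = 1.79 μm.
Lateral area A = 2πrL = 2π×1.92×10⁻⁴×0.0162 = 1.95432×10⁻⁵ m².
(b) P = σAT⁴ = 5.670×10⁻⁸×1.95432×10⁻⁵×(1616)⁴ = 7.56 W.

λ_max ≈ 1.79 μm; P ≈ 7.56 W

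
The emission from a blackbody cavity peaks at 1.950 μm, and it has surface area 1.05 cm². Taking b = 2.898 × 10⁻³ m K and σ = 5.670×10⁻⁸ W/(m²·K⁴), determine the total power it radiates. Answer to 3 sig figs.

P ≈ 29.0 W

Wien's law: T = b/λ_max = 2.898×10⁻³/1.950×10⁻⁶ = 1486.15 K.
Area A = 1.05 cm² = 1.05×10⁻⁴ m².
Then P = σAT⁴ = 5.670×10⁻⁸×1.05×10⁻⁴×(1486.15)⁴ = 29.0 W.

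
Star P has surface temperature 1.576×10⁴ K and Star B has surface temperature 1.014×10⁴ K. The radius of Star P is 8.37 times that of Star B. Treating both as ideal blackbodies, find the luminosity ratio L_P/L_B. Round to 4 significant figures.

L_P/L_B ≈ 408.8

L ∝ R²T⁴, so L_P/L_B = (R_P/R_B)²(T_P/T_B)⁴ = (8.37)² × (1.576×10⁴/1.014×10⁴)⁴ = 70.0569 × 5.83543 = 408.8.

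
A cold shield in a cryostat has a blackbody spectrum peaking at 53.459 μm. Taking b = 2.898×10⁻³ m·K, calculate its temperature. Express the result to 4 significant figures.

Wien's law gives T = b/λ_max = (2.898×10⁻³ m·K)/(5.3459×10⁻⁵ m) = 54.21 K.

T ≈ 54.21 K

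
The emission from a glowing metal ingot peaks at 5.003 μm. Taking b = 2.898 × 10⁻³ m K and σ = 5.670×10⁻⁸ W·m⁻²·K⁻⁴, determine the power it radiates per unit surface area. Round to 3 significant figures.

I ≈ 6.38×10³ W/m²

Wien's law: T = b/λ_max = 2.898×10⁻³/5.003×10⁻⁶ = 579.252 K.
Then I = σT⁴ = 5.670×10⁻⁸×(579.252)⁴ = 6.38×10³ W/m².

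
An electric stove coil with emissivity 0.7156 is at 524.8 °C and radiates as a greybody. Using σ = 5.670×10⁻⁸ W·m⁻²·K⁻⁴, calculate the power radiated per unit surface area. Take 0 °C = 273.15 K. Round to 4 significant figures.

I ≈ 1.645×10⁴ W/m²

T = 524.8 °C + 273.15 = 797.95 K.
Stefan–Boltzmann: I = εσT⁴ = 0.7156 × 5.670×10⁻⁸ × (797.95)⁴ = 1.645×10⁴ W/m².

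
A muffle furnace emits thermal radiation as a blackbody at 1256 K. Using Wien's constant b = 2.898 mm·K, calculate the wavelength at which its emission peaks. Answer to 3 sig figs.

λ_max ≈ 2.31×10³ nm

Wien's displacement law: λ_max = b/T = (2.898×10⁻³ m·K)/(1256 K) = 2.307×10⁻⁶ m.
That is 2.31×10³ nm, in the infrared range.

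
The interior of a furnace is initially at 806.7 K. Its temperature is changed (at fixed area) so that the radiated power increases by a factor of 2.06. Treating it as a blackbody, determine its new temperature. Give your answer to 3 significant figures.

T₂ ≈ 966 K

P ∝ T⁴, so T₂/T₁ = (P₂/P₁)^(1/4) = (2.06)^(1/4) = 1.19803.
T₂ = 806.7 × 1.19803 = 966 K.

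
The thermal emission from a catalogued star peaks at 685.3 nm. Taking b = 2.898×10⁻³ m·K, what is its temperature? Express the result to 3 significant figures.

T ≈ 4.23×10³ K

Wien's law gives T = b/λ_max = (2.898×10⁻³ m·K)/(6.853×10⁻⁷ m) = 4.23×10³ K.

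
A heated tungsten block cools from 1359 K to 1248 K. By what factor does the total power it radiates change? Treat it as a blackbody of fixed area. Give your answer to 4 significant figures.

P₂/P₁ ≈ 0.7112

P ∝ T⁴, so P₂/P₁ = (T₂/T₁)⁴ = (1248/1359)⁴ = (0.918322)⁴ = 0.7112.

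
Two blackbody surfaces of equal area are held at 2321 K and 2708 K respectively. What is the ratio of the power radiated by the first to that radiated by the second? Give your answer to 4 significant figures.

P₁/P₂ ≈ 0.5396

With equal areas, P₁/P₂ = (T₁/T₂)⁴ = (2321/2708)⁴ = 0.5396.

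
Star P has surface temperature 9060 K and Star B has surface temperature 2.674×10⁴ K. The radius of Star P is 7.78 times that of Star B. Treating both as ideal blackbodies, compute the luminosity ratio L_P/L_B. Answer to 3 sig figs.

L_P/L_B ≈ 0.798

L ∝ R²T⁴, so L_P/L_B = (R_P/R_B)²(T_P/T_B)⁴ = (7.78)² × (9060/2.674×10⁴)⁴ = 60.5284 × 0.0131785 = 0.798.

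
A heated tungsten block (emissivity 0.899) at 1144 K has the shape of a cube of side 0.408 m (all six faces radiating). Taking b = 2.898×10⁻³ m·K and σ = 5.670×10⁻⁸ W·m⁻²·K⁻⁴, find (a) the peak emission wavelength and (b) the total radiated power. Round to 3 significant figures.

λ_max ≈ 2.53×10³ nm; P ≈ 8.72×10⁴ W

(a) λ_max = b/T = 2.898×10⁻³/1144 = 2.533×10⁻⁶ m = 2.53×10³ nm.
Area A = 6s² = 6×(0.408 m)² = 0.998784 m².
(b) P = εσAT⁴ = 0.899×5.670×10⁻⁸×0.998784×(1144)⁴ = 8.72×10⁴ W.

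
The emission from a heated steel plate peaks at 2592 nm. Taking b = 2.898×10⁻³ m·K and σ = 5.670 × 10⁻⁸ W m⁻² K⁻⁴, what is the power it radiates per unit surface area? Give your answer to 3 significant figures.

I ≈ 8.86×10⁴ W/m²

Wien's law: T = b/λ_max = 2.898×10⁻³/2.592×10⁻⁶ = 1118.06 K.
Then I = σT⁴ = 5.670×10⁻⁸×(1118.06)⁴ = 8.86×10⁴ W/m².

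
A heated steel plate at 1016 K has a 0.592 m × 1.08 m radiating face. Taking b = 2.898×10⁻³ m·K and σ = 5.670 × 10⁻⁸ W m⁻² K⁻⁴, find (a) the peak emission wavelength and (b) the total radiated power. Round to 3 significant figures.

λ_max ≈ 2.85 μm; P ≈ 3.86×10⁴ W

(a) λ_max = b/T = 2.898×10⁻³/1016 = 2.852×10⁻⁶ m = 2.85 μm.
Area A = 0.592 × 1.08 = 0.63936 m².
(b) P = σAT⁴ = 5.670×10⁻⁸×0.63936×(1016)⁴ = 3.86×10⁴ W.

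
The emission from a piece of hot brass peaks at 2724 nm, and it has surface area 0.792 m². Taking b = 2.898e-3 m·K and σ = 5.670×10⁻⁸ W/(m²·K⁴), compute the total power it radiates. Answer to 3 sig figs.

P ≈ 5.75×10⁴ W

Wien's law: T = b/λ_max = 2.898×10⁻³/2.724×10⁻⁶ = 1063.88 K.
Area A = 0.792 m².
Then P = σAT⁴ = 5.670×10⁻⁸×0.792×(1063.88)⁴ = 5.75×10⁴ W.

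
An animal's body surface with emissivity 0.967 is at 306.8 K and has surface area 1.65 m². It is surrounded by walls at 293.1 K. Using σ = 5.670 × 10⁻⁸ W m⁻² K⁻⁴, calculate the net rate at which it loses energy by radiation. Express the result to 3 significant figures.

Net loss ≈ 134 W

Area A = 1.65 m².
Net radiated power P_net = εσA(T⁴ − T₀⁴) = 0.967×5.670×10⁻⁸×1.65×(306.8⁴ − 293.1⁴).
T⁴ − T₀⁴ = 8.85975×10⁹ − 7.38012×10⁹ = 1.47963×10⁹ K⁴, so P_net = 134 W.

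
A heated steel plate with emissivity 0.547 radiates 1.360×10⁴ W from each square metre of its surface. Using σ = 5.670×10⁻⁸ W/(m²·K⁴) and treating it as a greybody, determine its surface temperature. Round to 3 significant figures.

I = εσT⁴, so T = (I/εσ)^(1/4) = (1.360×10⁴/(0.547×5.670×10⁻⁸))^(1/4) = 814 K.

T ≈ 814 K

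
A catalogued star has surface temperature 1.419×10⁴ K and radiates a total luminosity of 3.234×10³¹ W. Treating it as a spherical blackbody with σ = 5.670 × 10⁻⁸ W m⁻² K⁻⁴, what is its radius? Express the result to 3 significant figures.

L = 4πR²σT⁴ ⇒ R = √(L/(4πσT⁴)).
σT⁴ = 2.29886×10⁹ W/m², so R = √(3.234×10³¹/(4π×2.29886×10⁹)) = 3.35×10¹⁰ m.

R ≈ 3.35×10¹⁰ m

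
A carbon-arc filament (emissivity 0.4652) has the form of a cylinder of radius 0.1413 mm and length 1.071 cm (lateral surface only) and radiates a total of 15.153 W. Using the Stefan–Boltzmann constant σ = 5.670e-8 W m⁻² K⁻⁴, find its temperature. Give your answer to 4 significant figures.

T ≈ 2788 K

Lateral area A = 2πrL = 2π×1.413×10⁻⁴×0.01071 = 9.50849×10⁻⁶ m².
P = εσAT⁴ ⇒ T = (P/(εσA))^(1/4) = (15.153/(0.4652×5.670×10⁻⁸×9.50849×10⁻⁶))^(1/4) = 2788 K.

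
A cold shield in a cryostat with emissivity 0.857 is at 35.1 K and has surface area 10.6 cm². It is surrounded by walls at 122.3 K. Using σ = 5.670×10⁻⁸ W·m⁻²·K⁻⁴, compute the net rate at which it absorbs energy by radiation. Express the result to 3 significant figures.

Net gain ≈ 0.0114 W

Area A = 10.6 cm² = 1.06×10⁻³ m².
Net radiated power P_net = εσA(T⁴ − T₀⁴) = 0.857×5.670×10⁻⁸×1.06×10⁻³×(35.1⁴ − 122.3⁴).
T⁴ − T₀⁴ = 1.51785×10⁶ − 2.23721×10⁸ = -2.22203×10⁸ K⁴, so P_net = -0.0114 W — negative, meaning a net gain of 0.0114 W.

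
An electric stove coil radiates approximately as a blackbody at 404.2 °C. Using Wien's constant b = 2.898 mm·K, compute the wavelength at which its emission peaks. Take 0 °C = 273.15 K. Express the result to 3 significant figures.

λ_max ≈ 4.28 μm

T = 404.2 °C + 273.15 = 677.35 K.
Wien's displacement law: λ_max = b/T = (2.898×10⁻³ m·K)/(677.35 K) = 4.278×10⁻⁶ m.
That is 4.28 μm, in the infrared range.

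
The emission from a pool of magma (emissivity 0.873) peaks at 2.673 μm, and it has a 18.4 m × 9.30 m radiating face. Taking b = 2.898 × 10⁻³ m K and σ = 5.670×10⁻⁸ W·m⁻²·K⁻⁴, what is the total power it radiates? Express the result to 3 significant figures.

Wien's law: T = b/λ_max = 2.898×10⁻³/2.673×10⁻⁶ = 1084.18 K.
Area A = 18.4 × 9.30 = 171.12 m².
Then P = εσAT⁴ = 0.873×5.670×10⁻⁸×171.12×(1084.18)⁴ = 1.17×10⁷ W.

P ≈ 1.17×10⁷ W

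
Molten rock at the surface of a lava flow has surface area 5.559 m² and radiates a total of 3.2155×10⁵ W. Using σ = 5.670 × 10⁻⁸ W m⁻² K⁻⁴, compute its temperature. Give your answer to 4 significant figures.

Area A = 5.559 m².
P = σAT⁴ ⇒ T = (P/(σA))^(1/4) = (3.2155×10⁵/(5.670×10⁻⁸×5.559))^(1/4) = 1005 K.

T ≈ 1005 K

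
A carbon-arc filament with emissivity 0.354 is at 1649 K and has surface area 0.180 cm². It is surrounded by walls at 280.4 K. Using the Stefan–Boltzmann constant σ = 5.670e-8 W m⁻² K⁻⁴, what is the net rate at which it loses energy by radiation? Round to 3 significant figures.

Area A = 0.180 cm² = 1.80×10⁻⁵ m².
Net radiated power P_net = εσA(T⁴ − T₀⁴) = 0.354×5.670×10⁻⁸×1.80×10⁻⁵×(1649⁴ − 280.4⁴).
T⁴ − T₀⁴ = 7.39405×10¹² − 6.18176×10⁹ = 7.38787×10¹² K⁴, so P_net = 2.67 W.

Net loss ≈ 2.67 W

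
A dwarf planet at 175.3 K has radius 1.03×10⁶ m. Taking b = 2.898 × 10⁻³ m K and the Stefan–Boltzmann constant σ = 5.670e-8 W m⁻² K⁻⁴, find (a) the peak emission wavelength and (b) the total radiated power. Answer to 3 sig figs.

λ_max ≈ 16.5 μm; P ≈ 7.14×10¹⁴ W

(a) λ_max = b/T = 2.898×10⁻³/175.3 = 1.653×10⁻⁵ m = 16.5 μm.
Surface area A = 4πR² = 4π(1.03×10⁶ m)² = 1.33317×10¹³ m².
(b) P = σAT⁴ = 5.670×10⁻⁸×1.33317×10¹³×(175.3)⁴ = 7.14×10¹⁴ W.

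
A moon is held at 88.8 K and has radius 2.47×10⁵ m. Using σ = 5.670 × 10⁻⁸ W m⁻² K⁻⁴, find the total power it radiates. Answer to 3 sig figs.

Surface area A = 4πR² = 4π(2.47×10⁵ m)² = 7.66662×10¹¹ m².
P = σAT⁴ = 5.670×10⁻⁸ × 7.66662×10¹¹ × (88.8)⁴ = 2.70×10¹² W.

P ≈ 2.70×10¹² W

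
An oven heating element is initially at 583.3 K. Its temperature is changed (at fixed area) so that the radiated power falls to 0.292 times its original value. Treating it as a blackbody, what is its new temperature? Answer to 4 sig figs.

T₂ ≈ 428.8 K

P ∝ T⁴, so T₂/T₁ = (P₂/P₁)^(1/4) = (0.292)^(1/4) = 0.735099.
T₂ = 583.3 × 0.735099 = 428.8 K.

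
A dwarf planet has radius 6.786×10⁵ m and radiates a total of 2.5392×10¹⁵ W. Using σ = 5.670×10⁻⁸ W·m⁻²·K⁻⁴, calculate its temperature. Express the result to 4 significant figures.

Surface area A = 4πR² = 4π(6.786×10⁵ m)² = 5.78679×10¹² m².
P = σAT⁴ ⇒ T = (P/(σA))^(1/4) = (2.5392×10¹⁵/(5.670×10⁻⁸×5.78679×10¹²))^(1/4) = 296.6 K.

T ≈ 296.6 K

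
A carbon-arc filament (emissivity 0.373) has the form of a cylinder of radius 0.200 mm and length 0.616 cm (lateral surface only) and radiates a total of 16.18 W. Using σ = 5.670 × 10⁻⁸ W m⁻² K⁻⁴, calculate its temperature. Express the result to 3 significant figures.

T ≈ 3.15×10³ K

Lateral area A = 2πrL = 2π×2.00×10⁻⁴×6.16×10⁻³ = 7.74088×10⁻⁶ m².
P = εσAT⁴ ⇒ T = (P/(εσA))^(1/4) = (16.18/(0.373×5.670×10⁻⁸×7.74088×10⁻⁶))^(1/4) = 3.15×10³ K.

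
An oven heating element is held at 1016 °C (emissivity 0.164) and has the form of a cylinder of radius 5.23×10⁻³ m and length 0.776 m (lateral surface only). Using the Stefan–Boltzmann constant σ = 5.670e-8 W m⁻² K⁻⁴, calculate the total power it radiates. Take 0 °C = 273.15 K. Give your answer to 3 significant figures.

T = 1016 °C + 273.15 = 1289.15 K.
Lateral area A = 2πrL = 2π×5.23×10⁻³×0.776 = 0.0255002 m².
P = εσAT⁴ = 0.164 × 5.670×10⁻⁸ × 0.0255002 × (1289.15)⁴ = 655 W.

P ≈ 655 W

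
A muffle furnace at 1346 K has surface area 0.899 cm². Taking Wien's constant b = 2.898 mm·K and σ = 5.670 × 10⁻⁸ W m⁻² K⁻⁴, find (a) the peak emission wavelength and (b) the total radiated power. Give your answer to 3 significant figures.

(a) λ_max = b/T = 2.898×10⁻³/1346 = 2.153×10⁻⁶ m = 2.15 μm.
Area A = 0.899 cm² = 8.99×10⁻⁵ m².
(b) P = σAT⁴ = 5.670×10⁻⁸×8.99×10⁻⁵×(1346)⁴ = 16.7 W.

λ_max ≈ 2.15 μm; P ≈ 16.7 W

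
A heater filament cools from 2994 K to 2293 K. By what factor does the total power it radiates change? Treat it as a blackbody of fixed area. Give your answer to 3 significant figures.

P ∝ T⁴, so P₂/P₁ = (T₂/T₁)⁴ = (2293/2994)⁴ = (0.765865)⁴ = 0.344.

P₂/P₁ ≈ 0.344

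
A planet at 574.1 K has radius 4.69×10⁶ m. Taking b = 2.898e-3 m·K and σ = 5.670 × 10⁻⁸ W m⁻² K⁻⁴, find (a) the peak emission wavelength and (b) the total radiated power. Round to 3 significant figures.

(a) λ_max = b/T = 2.898×10⁻³/574.1 = 5.048×10⁻⁶ m = 5.05 μm.
Surface area A = 4πR² = 4π(4.69×10⁶ m)² = 2.76411×10¹⁴ m².
(b) P = σAT⁴ = 5.670×10⁻⁸×2.76411×10¹⁴×(574.1)⁴ = 1.70×10¹⁸ W.

λ_max ≈ 5.05 μm; P ≈ 1.70×10¹⁸ W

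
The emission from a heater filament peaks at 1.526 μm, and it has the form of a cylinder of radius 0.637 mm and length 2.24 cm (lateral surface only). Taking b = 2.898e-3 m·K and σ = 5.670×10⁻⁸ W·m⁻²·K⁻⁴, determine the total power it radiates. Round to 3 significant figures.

P ≈ 66.1 W

Wien's law: T = b/λ_max = 2.898×10⁻³/1.526×10⁻⁶ = 1899.08 K.
Lateral area A = 2πrL = 2π×6.37×10⁻⁴×0.0224 = 8.96535×10⁻⁵ m².
Then P = σAT⁴ = 5.670×10⁻⁸×8.96535×10⁻⁵×(1899.08)⁴ = 66.1 W.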